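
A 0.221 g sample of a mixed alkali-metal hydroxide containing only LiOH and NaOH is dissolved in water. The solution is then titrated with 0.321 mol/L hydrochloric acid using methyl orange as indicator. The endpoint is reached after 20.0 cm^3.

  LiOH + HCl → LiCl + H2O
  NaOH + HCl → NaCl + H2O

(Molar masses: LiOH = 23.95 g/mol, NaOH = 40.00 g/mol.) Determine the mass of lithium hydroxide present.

n(HCl) = 0.0200 × 0.321 = 6.42 × 10^-3 mol
Let x = n(LiOH), y = n(NaOH).
Titrant: 1x + 1y = 6.42 × 10^-3;  mass: 23.95x + 40.00y = 0.221
Solving, x = 2.23 × 10^-3 mol, y = 4.19 × 10^-3 mol
mass of LiOH = 2.23 × 10^-3 × 23.95 = 0.0534 g

0.0534 g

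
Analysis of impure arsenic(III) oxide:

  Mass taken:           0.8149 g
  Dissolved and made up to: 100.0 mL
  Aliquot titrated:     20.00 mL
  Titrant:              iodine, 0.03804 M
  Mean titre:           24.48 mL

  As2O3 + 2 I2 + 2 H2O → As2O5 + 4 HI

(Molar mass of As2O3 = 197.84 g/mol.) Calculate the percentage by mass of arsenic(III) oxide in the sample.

n(I2) per titration = 0.02448 × 0.03804 = 9.312 × 10^-4 mol
From the 1:2 ratio, n(As2O3) in each aliquot = 1/2 × 9.312 × 10^-4 = 4.656 × 10^-4 mol
n(As2O3) in the whole flask = 4.656 × 10^-4 × 100.0/20.00 = 2.328 × 10^-3 mol
mass of As2O3 = 2.328 × 10^-3 × 197.84 = 0.4606 g
% As2O3 = 0.4606 / 0.8149 × 100 = 56.52 %

56.52 %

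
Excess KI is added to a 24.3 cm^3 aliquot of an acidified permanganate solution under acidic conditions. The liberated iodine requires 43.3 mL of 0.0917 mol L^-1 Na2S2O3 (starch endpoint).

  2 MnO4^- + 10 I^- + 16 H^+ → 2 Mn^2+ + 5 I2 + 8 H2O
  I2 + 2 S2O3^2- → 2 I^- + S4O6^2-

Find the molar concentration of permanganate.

0.0327 mol/L

n(S2O3^2-) = 0.0433 × 0.0917 = 3.97 × 10^-3 mol
n(I2) = n(S2O3^2-)/2 = 1.99 × 10^-3 mol
From the 2:5 ratio, n(MnO4^-) in the aliquot = 2/5 × 1.99 × 10^-3 = 7.94 × 10^-4 mol
[MnO4^-] = 7.94 × 10^-4 / 0.0243 = 0.0327 mol/L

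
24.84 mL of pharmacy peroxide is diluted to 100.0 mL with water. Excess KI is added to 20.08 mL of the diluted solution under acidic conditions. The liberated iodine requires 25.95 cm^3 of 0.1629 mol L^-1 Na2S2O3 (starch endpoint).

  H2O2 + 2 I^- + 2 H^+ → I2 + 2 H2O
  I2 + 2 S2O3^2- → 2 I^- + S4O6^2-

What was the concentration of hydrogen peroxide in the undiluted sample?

0.4238 mol/L

n(S2O3^2-) = 0.02595 × 0.1629 = 4.227 × 10^-3 mol
n(I2) = n(S2O3^2-)/2 = 2.114 × 10^-3 mol
n(H2O2) in the aliquot = 2.114 × 10^-3 mol (1:1 ratio)
[H2O2]_dilute = 2.114 × 10^-3 / 0.02008 = 0.1053 mol/L
[H2O2]_original = 0.1053 × 100.0/24.84 = 0.4238 mol/L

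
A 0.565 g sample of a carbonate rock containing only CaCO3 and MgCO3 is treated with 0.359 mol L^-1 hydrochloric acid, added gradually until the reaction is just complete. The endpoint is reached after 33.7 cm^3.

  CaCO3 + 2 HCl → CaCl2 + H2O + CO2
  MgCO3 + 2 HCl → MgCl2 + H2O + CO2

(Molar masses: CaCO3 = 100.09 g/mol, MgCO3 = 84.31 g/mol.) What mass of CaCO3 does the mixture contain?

0.349 g

n(HCl) = 0.0337 × 0.359 = 0.0121 mol
Let x = n(CaCO3), y = n(MgCO3).
Titrant: 2x + 2y = 0.0121;  mass: 100.09x + 84.31y = 0.565
Solving, x = 3.49 × 10^-3 mol, y = 2.56 × 10^-3 mol
mass of CaCO3 = 3.49 × 10^-3 × 100.09 = 0.349 g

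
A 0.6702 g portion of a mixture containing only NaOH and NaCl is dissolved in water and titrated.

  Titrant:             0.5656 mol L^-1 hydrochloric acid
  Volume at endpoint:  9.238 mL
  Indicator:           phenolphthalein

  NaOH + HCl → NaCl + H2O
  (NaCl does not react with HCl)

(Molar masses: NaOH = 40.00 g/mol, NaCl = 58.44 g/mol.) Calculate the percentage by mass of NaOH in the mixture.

31.18 %

n(HCl) = 0.009238 × 0.5656 = 5.225 × 10^-3 mol
Let x = n(NaOH), y = n(NaCl).
Titrant: 1x = 5.225 × 10^-3;  mass: 40.00x + 58.44y = 0.6702
Solving, x = 5.225 × 10^-3 mol, y = 7.892 × 10^-3 mol
mass of NaOH = 5.225 × 10^-3 × 40.00 = 0.2090 g
% NaOH = 0.2090 / 0.6702 × 100 = 31.18 %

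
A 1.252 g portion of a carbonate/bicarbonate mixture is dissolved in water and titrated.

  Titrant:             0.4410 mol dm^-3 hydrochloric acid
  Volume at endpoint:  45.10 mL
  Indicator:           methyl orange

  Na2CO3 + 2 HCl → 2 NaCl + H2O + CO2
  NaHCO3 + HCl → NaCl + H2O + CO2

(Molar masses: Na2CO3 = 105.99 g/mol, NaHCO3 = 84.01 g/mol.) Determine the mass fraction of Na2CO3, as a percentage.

n(HCl) = 0.04510 × 0.4410 = 0.01989 mol
Let x = n(Na2CO3), y = n(NaHCO3).
Titrant: 2x + 1y = 0.01989;  mass: 105.99x + 84.01y = 1.252
Solving, x = 6.753 × 10^-3 mol, y = 6.383 × 10^-3 mol
mass of Na2CO3 = 6.753 × 10^-3 × 105.99 = 0.7157 g
% Na2CO3 = 0.7157 / 1.252 × 100 = 57.17 %

57.17 %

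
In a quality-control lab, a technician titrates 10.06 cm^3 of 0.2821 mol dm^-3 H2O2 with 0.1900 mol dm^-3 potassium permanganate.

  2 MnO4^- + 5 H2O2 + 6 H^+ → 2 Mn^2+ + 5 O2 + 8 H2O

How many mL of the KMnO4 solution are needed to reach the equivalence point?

5.975 mL

n(H2O2) = 0.01006 L × 0.2821 mol/L = 2.838 × 10^-3 mol
From the 2:5 stoichiometry, n(KMnO4) = 2/5 × 2.838 × 10^-3 = 1.135 × 10^-3 mol
V(KMnO4) = 1.135 × 10^-3 mol / 0.1900 mol/L = 0.005975 L = 5.975 mL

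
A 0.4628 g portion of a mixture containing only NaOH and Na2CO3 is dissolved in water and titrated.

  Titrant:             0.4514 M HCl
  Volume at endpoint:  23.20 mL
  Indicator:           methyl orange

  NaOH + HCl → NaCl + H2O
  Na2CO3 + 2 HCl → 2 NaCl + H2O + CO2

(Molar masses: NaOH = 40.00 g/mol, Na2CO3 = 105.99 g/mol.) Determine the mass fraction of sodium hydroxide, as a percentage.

n(HCl) = 0.02320 × 0.4514 = 0.01047 mol
Let x = n(NaOH), y = n(Na2CO3).
Titrant: 1x + 2y = 0.01047;  mass: 40.00x + 105.99y = 0.4628
Solving, x = 7.094 × 10^-3 mol, y = 1.689 × 10^-3 mol
mass of NaOH = 7.094 × 10^-3 × 40.00 = 0.2838 g
% NaOH = 0.2838 / 0.4628 × 100 = 61.32 %

61.32 %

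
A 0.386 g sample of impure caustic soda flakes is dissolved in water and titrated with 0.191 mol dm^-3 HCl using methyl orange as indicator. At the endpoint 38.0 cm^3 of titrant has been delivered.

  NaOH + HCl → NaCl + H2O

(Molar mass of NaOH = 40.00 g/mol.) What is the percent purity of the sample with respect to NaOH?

n(HCl) = 0.0380 L × 0.191 mol/L = 7.26 × 10^-3 mol
n(NaOH) = 7.26 × 10^-3 mol (1:1 ratio)
mass of NaOH = 7.26 × 10^-3 × 40.00 g/mol = 0.290 g
% NaOH = 0.290 / 0.386 × 100 = 75.2 %

75.2 %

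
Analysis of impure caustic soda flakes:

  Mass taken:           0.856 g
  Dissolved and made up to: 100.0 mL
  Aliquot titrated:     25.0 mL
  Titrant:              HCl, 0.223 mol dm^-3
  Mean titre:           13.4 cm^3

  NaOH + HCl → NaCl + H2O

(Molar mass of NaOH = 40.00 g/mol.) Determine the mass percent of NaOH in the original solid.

n(HCl) per titration = 0.0134 × 0.223 = 2.99 × 10^-3 mol
n(NaOH) in each aliquot = 2.99 × 10^-3 mol (1:1 ratio)
n(NaOH) in the whole flask = 2.99 × 10^-3 × 100.0/25.0 = 0.0120 mol
mass of NaOH = 0.0120 × 40.00 = 0.478 g
% NaOH = 0.478 / 0.856 × 100 = 55.9 %

55.9 %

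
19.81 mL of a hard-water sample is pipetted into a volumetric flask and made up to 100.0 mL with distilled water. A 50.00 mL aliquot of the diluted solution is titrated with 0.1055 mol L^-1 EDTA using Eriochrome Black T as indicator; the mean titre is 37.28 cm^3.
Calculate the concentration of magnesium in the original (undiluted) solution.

0.3971 mol/L

Mg^2+ + EDTA^4- → [Mg(EDTA)]^2-
n(EDTA) = 0.03728 × 0.1055 = 3.933 × 10^-3 mol
n(Mg2+) in the aliquot = 3.933 × 10^-3 mol (1:1 ratio)
[Mg2+]_dilute = 3.933 × 10^-3 / 0.05000 = 0.07866 mol/L
Dilution factor = 100.0 / 19.81 = 5.048
[Mg2+]_stock = 0.07866 × 5.048 = 0.3971 mol/L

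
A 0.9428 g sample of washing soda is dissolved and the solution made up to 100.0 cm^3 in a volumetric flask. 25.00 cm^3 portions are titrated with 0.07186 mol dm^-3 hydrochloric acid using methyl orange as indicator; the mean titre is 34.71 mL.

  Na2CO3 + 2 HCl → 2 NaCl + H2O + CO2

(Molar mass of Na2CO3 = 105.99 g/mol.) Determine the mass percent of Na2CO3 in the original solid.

56.08 %

n(HCl) per titration = 0.03471 × 0.07186 = 2.494 × 10^-3 mol
From the 1:2 ratio, n(Na2CO3) in each aliquot = 1/2 × 2.494 × 10^-3 = 1.247 × 10^-3 mol
n(Na2CO3) in the whole flask = 1.247 × 10^-3 × 100.0/25.00 = 4.989 × 10^-3 mol
mass of Na2CO3 = 4.989 × 10^-3 × 105.99 = 0.5287 g
% Na2CO3 = 0.5287 / 0.9428 × 100 = 56.08 %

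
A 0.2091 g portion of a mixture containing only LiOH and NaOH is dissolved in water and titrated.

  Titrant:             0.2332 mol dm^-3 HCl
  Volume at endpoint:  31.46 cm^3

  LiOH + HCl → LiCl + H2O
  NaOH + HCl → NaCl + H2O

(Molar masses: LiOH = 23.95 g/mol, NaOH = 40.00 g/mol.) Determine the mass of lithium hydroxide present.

0.1259 g

n(HCl) = 0.03146 × 0.2332 = 7.336 × 10^-3 mol
Let x = n(LiOH), y = n(NaOH).
Titrant: 1x + 1y = 7.336 × 10^-3;  mass: 23.95x + 40.00y = 0.2091
Solving, x = 5.256 × 10^-3 mol, y = 2.080 × 10^-3 mol
mass of LiOH = 5.256 × 10^-3 × 23.95 = 0.1259 g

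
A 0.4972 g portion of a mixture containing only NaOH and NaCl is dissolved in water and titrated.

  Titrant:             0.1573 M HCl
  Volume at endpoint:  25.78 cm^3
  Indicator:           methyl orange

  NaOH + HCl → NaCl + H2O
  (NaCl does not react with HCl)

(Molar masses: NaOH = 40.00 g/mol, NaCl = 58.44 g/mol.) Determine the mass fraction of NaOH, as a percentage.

n(HCl) = 0.02578 × 0.1573 = 4.055 × 10^-3 mol
Let x = n(NaOH), y = n(NaCl).
Titrant: 1x = 4.055 × 10^-3;  mass: 40.00x + 58.44y = 0.4972
Solving, x = 4.055 × 10^-3 mol, y = 5.732 × 10^-3 mol
mass of NaOH = 4.055 × 10^-3 × 40.00 = 0.1622 g
% NaOH = 0.1622 / 0.4972 × 100 = 32.62 %

32.62 %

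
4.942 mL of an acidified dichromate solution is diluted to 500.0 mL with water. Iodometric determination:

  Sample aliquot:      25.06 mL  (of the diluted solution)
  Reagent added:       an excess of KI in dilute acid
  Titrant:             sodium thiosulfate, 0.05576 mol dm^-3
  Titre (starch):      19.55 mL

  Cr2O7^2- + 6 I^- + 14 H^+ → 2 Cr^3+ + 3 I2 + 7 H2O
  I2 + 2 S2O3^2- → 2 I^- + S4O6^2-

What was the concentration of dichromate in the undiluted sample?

n(S2O3^2-) = 0.01955 × 0.05576 = 1.090 × 10^-3 mol
n(I2) = n(S2O3^2-)/2 = 5.451 × 10^-4 mol
From the 1:3 ratio, n(Cr2O7^2-) in the aliquot = 1/3 × 5.451 × 10^-4 = 1.817 × 10^-4 mol
[Cr2O7^2-]_dilute = 1.817 × 10^-4 / 0.02506 = 0.007250 mol/L
[Cr2O7^2-]_original = 0.007250 × 500.0/4.942 = 0.7335 mol/L

0.7335 mol/L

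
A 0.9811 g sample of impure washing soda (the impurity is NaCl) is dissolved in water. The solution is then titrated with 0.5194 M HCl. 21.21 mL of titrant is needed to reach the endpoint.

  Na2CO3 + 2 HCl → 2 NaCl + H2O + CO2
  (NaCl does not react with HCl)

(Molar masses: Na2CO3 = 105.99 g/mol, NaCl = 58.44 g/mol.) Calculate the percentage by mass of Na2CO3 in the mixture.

59.51 %

n(HCl) = 0.02121 × 0.5194 = 0.01102 mol
Let x = n(Na2CO3), y = n(NaCl).
Titrant: 2x = 0.01102;  mass: 105.99x + 58.44y = 0.9811
Solving, x = 5.508 × 10^-3 mol, y = 6.798 × 10^-3 mol
mass of Na2CO3 = 5.508 × 10^-3 × 105.99 = 0.5838 g
% Na2CO3 = 0.5838 / 0.9811 × 100 = 59.51 %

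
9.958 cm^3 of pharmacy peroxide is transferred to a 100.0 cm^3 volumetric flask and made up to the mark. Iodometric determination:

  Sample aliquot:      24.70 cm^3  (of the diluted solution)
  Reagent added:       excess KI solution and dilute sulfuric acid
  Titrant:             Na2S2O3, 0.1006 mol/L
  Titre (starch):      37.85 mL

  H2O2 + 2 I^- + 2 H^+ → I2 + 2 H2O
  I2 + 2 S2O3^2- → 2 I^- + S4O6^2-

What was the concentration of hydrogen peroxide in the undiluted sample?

n(S2O3^2-) = 0.03785 × 0.1006 = 3.808 × 10^-3 mol
n(I2) = n(S2O3^2-)/2 = 1.904 × 10^-3 mol
n(H2O2) in the aliquot = 1.904 × 10^-3 mol (1:1 ratio)
[H2O2]_dilute = 1.904 × 10^-3 / 0.02470 = 0.07708 mol/L
[H2O2]_original = 0.07708 × 100.0/9.958 = 0.7740 mol/L

0.7740 mol/L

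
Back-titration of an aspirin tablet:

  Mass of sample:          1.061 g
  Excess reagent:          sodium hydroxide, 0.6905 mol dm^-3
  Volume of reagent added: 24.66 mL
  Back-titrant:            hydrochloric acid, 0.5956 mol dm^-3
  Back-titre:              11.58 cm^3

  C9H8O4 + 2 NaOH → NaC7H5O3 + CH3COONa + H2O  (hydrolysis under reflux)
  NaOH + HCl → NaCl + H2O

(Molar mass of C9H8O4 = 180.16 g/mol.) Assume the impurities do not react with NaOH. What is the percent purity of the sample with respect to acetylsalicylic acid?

n(NaOH) added = 0.02466 × 0.6905 = 0.01703 mol
n(HCl) used in back-titration = 0.01158 × 0.5956 = 6.897 × 10^-3 mol
n(NaOH) left over = 6.897 × 10^-3 mol (1:1 ratio)
n(NaOH) consumed by analyte = 0.01703 − 6.897 × 10^-3 = 0.01013 mol
From the 1:2 ratio, n(C9H8O4) = 1/2 × 0.01013 = 5.065 × 10^-3 mol
mass of C9H8O4 = 5.065 × 10^-3 × 180.16 = 0.9126 g
% C9H8O4 = 0.9126 / 1.061 × 100 = 86.01 %

86.01 %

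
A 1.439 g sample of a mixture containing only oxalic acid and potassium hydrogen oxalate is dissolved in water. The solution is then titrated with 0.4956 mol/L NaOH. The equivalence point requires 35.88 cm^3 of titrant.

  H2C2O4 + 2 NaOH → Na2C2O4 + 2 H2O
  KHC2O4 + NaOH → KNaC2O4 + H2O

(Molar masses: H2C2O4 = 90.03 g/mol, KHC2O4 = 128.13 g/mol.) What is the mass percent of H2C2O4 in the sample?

31.59 %

n(NaOH) = 0.03588 × 0.4956 = 0.01778 mol
Let x = n(H2C2O4), y = n(KHC2O4).
Titrant: 2x + 1y = 0.01778;  mass: 90.03x + 128.13y = 1.439
Solving, x = 5.050 × 10^-3 mol, y = 7.683 × 10^-3 mol
mass of H2C2O4 = 5.050 × 10^-3 × 90.03 = 0.4546 g
% H2C2O4 = 0.4546 / 1.439 × 100 = 31.59 %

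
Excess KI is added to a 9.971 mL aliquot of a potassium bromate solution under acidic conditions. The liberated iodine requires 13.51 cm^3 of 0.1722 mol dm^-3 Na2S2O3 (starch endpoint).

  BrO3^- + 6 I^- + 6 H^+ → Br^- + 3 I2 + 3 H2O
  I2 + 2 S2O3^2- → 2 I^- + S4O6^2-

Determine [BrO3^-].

0.03889 mol/L

n(S2O3^2-) = 0.01351 × 0.1722 = 2.326 × 10^-3 mol
n(I2) = n(S2O3^2-)/2 = 1.163 × 10^-3 mol
From the 1:3 ratio, n(BrO3^-) in the aliquot = 1/3 × 1.163 × 10^-3 = 3.877 × 10^-4 mol
[BrO3^-] = 3.877 × 10^-4 / 0.009971 = 0.03889 mol/L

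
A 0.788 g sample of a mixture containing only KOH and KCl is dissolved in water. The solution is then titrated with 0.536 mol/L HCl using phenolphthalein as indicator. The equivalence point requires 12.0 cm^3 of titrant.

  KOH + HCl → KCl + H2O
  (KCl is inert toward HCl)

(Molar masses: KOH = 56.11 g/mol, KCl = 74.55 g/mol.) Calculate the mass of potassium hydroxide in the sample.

n(HCl) = 0.0120 × 0.536 = 6.43 × 10^-3 mol
Let x = n(KOH), y = n(KCl).
Titrant: 1x = 6.43 × 10^-3;  mass: 56.11x + 74.55y = 0.788
Solving, x = 6.43 × 10^-3 mol, y = 5.73 × 10^-3 mol
mass of KOH = 6.43 × 10^-3 × 56.11 = 0.361 g

0.361 g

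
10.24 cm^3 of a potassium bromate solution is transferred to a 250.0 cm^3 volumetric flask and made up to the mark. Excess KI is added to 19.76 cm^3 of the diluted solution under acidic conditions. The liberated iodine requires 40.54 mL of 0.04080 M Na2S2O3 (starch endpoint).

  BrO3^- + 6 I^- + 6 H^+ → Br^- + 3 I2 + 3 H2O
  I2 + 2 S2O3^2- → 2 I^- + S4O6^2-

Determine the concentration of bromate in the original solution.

n(S2O3^2-) = 0.04054 × 0.04080 = 1.654 × 10^-3 mol
n(I2) = n(S2O3^2-)/2 = 8.270 × 10^-4 mol
From the 1:3 ratio, n(BrO3^-) in the aliquot = 1/3 × 8.270 × 10^-4 = 2.757 × 10^-4 mol
[BrO3^-]_dilute = 2.757 × 10^-4 / 0.01976 = 0.01395 mol/L
[BrO3^-]_original = 0.01395 × 250.0/10.24 = 0.3406 mol/L

0.3406 M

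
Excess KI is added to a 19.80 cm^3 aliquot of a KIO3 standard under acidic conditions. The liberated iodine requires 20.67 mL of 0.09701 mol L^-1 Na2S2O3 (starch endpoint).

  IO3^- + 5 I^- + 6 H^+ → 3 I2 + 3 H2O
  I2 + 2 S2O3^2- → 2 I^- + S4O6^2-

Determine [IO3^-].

0.01688 mol/L

n(S2O3^2-) = 0.02067 × 0.09701 = 2.005 × 10^-3 mol
n(I2) = n(S2O3^2-)/2 = 1.003 × 10^-3 mol
From the 1:3 ratio, n(IO3^-) in the aliquot = 1/3 × 1.003 × 10^-3 = 3.342 × 10^-4 mol
[IO3^-] = 3.342 × 10^-4 / 0.01980 = 0.01688 mol/L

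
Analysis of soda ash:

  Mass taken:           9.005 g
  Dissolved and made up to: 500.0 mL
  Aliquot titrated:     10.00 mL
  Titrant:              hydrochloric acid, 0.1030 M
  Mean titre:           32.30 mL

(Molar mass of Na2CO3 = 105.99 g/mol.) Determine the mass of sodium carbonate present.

Na2CO3 + 2 HCl → 2 NaCl + H2O + CO2
n(HCl) per titration = 0.03230 × 0.1030 = 3.327 × 10^-3 mol
From the 1:2 ratio, n(Na2CO3) in each aliquot = 1/2 × 3.327 × 10^-3 = 1.663 × 10^-3 mol
n(Na2CO3) in the whole flask = 1.663 × 10^-3 × 500.0/10.00 = 0.08317 mol
mass of Na2CO3 = 0.08317 × 105.99 = 8.815 g

8.815 g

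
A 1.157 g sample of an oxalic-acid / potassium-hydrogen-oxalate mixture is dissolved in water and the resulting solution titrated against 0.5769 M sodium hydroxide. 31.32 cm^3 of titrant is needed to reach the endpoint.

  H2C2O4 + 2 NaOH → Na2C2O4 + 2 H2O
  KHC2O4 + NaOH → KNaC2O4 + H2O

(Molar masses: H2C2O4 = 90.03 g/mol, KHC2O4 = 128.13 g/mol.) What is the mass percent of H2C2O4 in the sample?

n(NaOH) = 0.03132 × 0.5769 = 0.01807 mol
Let x = n(H2C2O4), y = n(KHC2O4).
Titrant: 2x + 1y = 0.01807;  mass: 90.03x + 128.13y = 1.157
Solving, x = 6.967 × 10^-3 mol, y = 4.135 × 10^-3 mol
mass of H2C2O4 = 6.967 × 10^-3 × 90.03 = 0.6272 g
% H2C2O4 = 0.6272 / 1.157 × 100 = 54.21 %

54.21 %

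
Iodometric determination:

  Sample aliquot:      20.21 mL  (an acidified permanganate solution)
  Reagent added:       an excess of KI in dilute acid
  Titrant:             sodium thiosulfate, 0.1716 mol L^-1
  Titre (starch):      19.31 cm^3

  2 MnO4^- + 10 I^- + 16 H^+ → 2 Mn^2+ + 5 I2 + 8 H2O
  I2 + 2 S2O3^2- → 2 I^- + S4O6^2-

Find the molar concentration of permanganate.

n(S2O3^2-) = 0.01931 × 0.1716 = 3.314 × 10^-3 mol
n(I2) = n(S2O3^2-)/2 = 1.657 × 10^-3 mol
From the 2:5 ratio, n(MnO4^-) in the aliquot = 2/5 × 1.657 × 10^-3 = 6.627 × 10^-4 mol
[MnO4^-] = 6.627 × 10^-4 / 0.02021 = 0.03279 mol/L

0.03279 mol/L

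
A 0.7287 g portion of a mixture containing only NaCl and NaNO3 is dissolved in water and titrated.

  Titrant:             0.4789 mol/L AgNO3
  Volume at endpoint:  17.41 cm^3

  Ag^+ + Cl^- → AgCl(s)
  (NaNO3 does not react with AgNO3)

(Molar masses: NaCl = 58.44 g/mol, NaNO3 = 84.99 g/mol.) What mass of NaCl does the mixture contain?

0.4873 g

n(AgNO3) = 0.01741 × 0.4789 = 8.338 × 10^-3 mol
Let x = n(NaCl), y = n(NaNO3).
Titrant: 1x = 8.338 × 10^-3;  mass: 58.44x + 84.99y = 0.7287
Solving, x = 8.338 × 10^-3 mol, y = 2.841 × 10^-3 mol
mass of NaCl = 8.338 × 10^-3 × 58.44 = 0.4873 g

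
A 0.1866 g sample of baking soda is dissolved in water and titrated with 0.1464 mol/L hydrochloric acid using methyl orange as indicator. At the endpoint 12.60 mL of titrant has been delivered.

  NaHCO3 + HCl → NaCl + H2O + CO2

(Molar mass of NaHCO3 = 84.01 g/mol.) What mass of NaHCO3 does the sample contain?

0.1550 g

n(HCl) = 0.01260 L × 0.1464 mol/L = 1.845 × 10^-3 mol
n(NaHCO3) = 1.845 × 10^-3 mol (1:1 ratio)
mass of NaHCO3 = 1.845 × 10^-3 × 84.01 g/mol = 0.1550 g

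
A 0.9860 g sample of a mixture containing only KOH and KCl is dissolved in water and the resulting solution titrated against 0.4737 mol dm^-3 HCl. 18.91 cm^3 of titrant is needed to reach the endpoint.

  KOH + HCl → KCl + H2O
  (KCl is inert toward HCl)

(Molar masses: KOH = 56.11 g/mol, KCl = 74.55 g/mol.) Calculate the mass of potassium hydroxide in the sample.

0.5026 g

n(HCl) = 0.01891 × 0.4737 = 8.958 × 10^-3 mol
Let x = n(KOH), y = n(KCl).
Titrant: 1x = 8.958 × 10^-3;  mass: 56.11x + 74.55y = 0.9860
Solving, x = 8.958 × 10^-3 mol, y = 6.484 × 10^-3 mol
mass of KOH = 8.958 × 10^-3 × 56.11 = 0.5026 g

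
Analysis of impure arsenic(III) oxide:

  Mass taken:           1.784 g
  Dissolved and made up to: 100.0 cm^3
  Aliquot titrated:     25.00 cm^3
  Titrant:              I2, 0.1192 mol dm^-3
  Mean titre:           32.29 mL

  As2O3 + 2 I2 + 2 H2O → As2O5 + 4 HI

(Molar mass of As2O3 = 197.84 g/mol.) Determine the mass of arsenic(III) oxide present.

n(I2) per titration = 0.03229 × 0.1192 = 3.849 × 10^-3 mol
From the 1:2 ratio, n(As2O3) in each aliquot = 1/2 × 3.849 × 10^-3 = 1.924 × 10^-3 mol
n(As2O3) in the whole flask = 1.924 × 10^-3 × 100.0/25.00 = 7.698 × 10^-3 mol
mass of As2O3 = 7.698 × 10^-3 × 197.84 = 1.523 g

1.523 g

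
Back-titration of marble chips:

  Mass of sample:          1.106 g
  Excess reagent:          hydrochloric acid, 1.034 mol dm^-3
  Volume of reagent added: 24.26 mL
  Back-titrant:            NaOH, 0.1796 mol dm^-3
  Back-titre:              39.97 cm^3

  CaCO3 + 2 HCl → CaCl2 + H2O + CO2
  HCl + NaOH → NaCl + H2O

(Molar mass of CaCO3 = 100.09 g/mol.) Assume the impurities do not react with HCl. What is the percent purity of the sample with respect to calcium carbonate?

81.02 %

n(HCl) added = 0.02426 × 1.034 = 0.02508 mol
n(NaOH) used in back-titration = 0.03997 × 0.1796 = 7.179 × 10^-3 mol
n(HCl) left over = 7.179 × 10^-3 mol (1:1 ratio)
n(HCl) consumed by analyte = 0.02508 − 7.179 × 10^-3 = 0.01791 mol
From the 1:2 ratio, n(CaCO3) = 1/2 × 0.01791 = 8.953 × 10^-3 mol
mass of CaCO3 = 8.953 × 10^-3 × 100.09 = 0.8961 g
% CaCO3 = 0.8961 / 1.106 × 100 = 81.02 %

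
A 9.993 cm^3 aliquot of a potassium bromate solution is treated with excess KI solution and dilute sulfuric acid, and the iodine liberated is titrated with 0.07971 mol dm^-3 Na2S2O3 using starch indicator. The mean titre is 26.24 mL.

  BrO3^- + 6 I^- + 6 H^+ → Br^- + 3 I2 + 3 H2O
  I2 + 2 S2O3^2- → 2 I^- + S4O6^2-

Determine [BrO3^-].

n(S2O3^2-) = 0.02624 × 0.07971 = 2.092 × 10^-3 mol
n(I2) = n(S2O3^2-)/2 = 1.046 × 10^-3 mol
From the 1:3 ratio, n(BrO3^-) in the aliquot = 1/3 × 1.046 × 10^-3 = 3.486 × 10^-4 mol
[BrO3^-] = 3.486 × 10^-4 / 0.009993 = 0.03488 mol/L

0.03488 mol/L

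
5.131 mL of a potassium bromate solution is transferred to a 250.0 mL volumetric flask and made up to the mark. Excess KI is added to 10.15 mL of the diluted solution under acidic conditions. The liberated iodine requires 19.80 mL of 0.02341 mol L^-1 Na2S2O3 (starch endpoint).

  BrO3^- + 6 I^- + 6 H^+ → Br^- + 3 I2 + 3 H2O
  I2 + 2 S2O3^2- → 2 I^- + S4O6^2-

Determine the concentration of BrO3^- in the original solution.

0.3708 mol/L

n(S2O3^2-) = 0.01980 × 0.02341 = 4.635 × 10^-4 mol
n(I2) = n(S2O3^2-)/2 = 2.318 × 10^-4 mol
From the 1:3 ratio, n(BrO3^-) in the aliquot = 1/3 × 2.318 × 10^-4 = 7.725 × 10^-5 mol
[BrO3^-]_dilute = 7.725 × 10^-5 / 0.01015 = 0.007611 mol/L
[BrO3^-]_original = 0.007611 × 250.0/5.131 = 0.3708 mol/L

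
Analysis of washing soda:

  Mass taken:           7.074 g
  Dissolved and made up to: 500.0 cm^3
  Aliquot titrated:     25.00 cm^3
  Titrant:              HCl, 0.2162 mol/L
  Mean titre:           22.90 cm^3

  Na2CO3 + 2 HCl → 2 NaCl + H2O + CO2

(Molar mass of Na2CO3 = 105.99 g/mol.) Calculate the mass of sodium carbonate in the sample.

n(HCl) per titration = 0.02290 × 0.2162 = 4.951 × 10^-3 mol
From the 1:2 ratio, n(Na2CO3) in each aliquot = 1/2 × 4.951 × 10^-3 = 2.475 × 10^-3 mol
n(Na2CO3) in the whole flask = 2.475 × 10^-3 × 500.0/25.00 = 0.04951 mol
mass of Na2CO3 = 0.04951 × 105.99 = 5.248 g

5.248 g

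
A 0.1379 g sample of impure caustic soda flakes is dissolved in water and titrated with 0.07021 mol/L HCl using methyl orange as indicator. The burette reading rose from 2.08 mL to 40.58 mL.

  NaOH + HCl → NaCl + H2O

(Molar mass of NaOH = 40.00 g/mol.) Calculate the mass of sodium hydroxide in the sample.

0.1081 g

n(HCl) = 0.03850 L × 0.07021 mol/L = 2.703 × 10^-3 mol
n(NaOH) = 2.703 × 10^-3 mol (1:1 ratio)
mass of NaOH = 2.703 × 10^-3 × 40.00 g/mol = 0.1081 g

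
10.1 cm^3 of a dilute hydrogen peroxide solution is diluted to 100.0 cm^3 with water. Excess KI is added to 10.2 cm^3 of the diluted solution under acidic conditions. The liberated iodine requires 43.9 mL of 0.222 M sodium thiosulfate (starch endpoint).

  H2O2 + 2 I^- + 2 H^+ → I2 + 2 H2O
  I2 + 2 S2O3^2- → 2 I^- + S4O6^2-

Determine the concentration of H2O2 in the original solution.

4.73 M

n(S2O3^2-) = 0.0439 × 0.222 = 9.75 × 10^-3 mol
n(I2) = n(S2O3^2-)/2 = 4.87 × 10^-3 mol
n(H2O2) in the aliquot = 4.87 × 10^-3 mol (1:1 ratio)
[H2O2]_dilute = 4.87 × 10^-3 / 0.0102 = 0.478 mol/L
[H2O2]_original = 0.478 × 100.0/10.1 = 4.73 mol/L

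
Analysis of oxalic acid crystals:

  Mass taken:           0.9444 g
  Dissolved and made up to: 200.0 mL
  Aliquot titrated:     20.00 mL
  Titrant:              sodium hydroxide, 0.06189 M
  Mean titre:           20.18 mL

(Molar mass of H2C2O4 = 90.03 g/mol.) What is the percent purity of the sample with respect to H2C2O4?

H2C2O4 + 2 NaOH → Na2C2O4 + 2 H2O
n(NaOH) per titration = 0.02018 × 0.06189 = 1.249 × 10^-3 mol
From the 1:2 ratio, n(H2C2O4) in each aliquot = 1/2 × 1.249 × 10^-3 = 6.245 × 10^-4 mol
n(H2C2O4) in the whole flask = 6.245 × 10^-4 × 200.0/20.00 = 6.245 × 10^-3 mol
mass of H2C2O4 = 6.245 × 10^-3 × 90.03 = 0.5622 g
% H2C2O4 = 0.5622 / 0.9444 × 100 = 59.53 %

59.53 %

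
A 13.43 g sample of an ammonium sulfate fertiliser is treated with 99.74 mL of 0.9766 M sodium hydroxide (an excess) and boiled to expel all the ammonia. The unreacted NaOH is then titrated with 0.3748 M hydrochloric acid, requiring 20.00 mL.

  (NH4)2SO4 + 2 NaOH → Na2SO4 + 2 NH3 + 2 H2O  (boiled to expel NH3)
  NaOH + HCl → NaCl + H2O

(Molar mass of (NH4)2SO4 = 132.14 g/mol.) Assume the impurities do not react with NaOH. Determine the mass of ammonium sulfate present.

n(NaOH) added = 0.09974 × 0.9766 = 0.09741 mol
n(HCl) used in back-titration = 0.02000 × 0.3748 = 7.496 × 10^-3 mol
n(NaOH) left over = 7.496 × 10^-3 mol (1:1 ratio)
n(NaOH) consumed by analyte = 0.09741 − 7.496 × 10^-3 = 0.08991 mol
From the 1:2 ratio, n((NH4)2SO4) = 1/2 × 0.08991 = 0.04496 mol
mass of (NH4)2SO4 = 0.04496 × 132.14 = 5.940 g

5.940 g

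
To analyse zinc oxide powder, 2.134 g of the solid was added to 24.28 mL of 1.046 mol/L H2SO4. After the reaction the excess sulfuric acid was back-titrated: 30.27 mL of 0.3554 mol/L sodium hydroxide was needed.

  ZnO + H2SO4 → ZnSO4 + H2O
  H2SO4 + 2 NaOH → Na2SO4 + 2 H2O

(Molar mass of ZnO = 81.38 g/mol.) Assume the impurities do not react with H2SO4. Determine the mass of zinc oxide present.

n(H2SO4) added = 0.02428 × 1.046 = 0.02540 mol
n(NaOH) used in back-titration = 0.03027 × 0.3554 = 0.01076 mol
From the 1:2 ratio, n(H2SO4) left over = 1/2 × 0.01076 = 5.379 × 10^-3 mol
n(H2SO4) consumed by analyte = 0.02540 − 5.379 × 10^-3 = 0.02002 mol
n(ZnO) = 0.02002 mol (1:1 ratio)
mass of ZnO = 0.02002 × 81.38 = 1.629 g

1.629 g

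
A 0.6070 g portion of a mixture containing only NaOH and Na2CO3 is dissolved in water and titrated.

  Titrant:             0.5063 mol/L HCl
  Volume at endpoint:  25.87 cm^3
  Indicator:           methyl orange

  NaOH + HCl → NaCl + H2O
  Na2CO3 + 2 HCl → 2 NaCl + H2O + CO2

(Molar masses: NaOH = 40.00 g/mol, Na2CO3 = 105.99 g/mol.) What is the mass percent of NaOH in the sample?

44.18 %

n(HCl) = 0.02587 × 0.5063 = 0.01310 mol
Let x = n(NaOH), y = n(Na2CO3).
Titrant: 1x + 2y = 0.01310;  mass: 40.00x + 105.99y = 0.6070
Solving, x = 6.705 × 10^-3 mol, y = 3.197 × 10^-3 mol
mass of NaOH = 6.705 × 10^-3 × 40.00 = 0.2682 g
% NaOH = 0.2682 / 0.6070 × 100 = 44.18 %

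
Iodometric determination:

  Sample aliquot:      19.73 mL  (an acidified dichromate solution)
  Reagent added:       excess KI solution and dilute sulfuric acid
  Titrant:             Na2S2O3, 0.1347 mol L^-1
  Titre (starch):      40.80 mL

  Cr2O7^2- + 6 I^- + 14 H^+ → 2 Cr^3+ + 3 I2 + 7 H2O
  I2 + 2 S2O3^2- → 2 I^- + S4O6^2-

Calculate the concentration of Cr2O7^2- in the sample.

0.04642 mol/L

n(S2O3^2-) = 0.04080 × 0.1347 = 5.496 × 10^-3 mol
n(I2) = n(S2O3^2-)/2 = 2.748 × 10^-3 mol
From the 1:3 ratio, n(Cr2O7^2-) in the aliquot = 1/3 × 2.748 × 10^-3 = 9.160 × 10^-4 mol
[Cr2O7^2-] = 9.160 × 10^-4 / 0.01973 = 0.04642 mol/L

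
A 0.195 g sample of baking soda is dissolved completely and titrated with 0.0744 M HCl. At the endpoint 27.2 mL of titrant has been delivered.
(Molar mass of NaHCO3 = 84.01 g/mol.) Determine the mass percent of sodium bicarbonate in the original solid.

87.2 %

NaHCO3 + HCl → NaCl + H2O + CO2
n(HCl) = 0.0272 L × 0.0744 mol/L = 2.02 × 10^-3 mol
n(NaHCO3) = 2.02 × 10^-3 mol (1:1 ratio)
mass of NaHCO3 = 2.02 × 10^-3 × 84.01 g/mol = 0.170 g
% NaHCO3 = 0.170 / 0.195 × 100 = 87.2 %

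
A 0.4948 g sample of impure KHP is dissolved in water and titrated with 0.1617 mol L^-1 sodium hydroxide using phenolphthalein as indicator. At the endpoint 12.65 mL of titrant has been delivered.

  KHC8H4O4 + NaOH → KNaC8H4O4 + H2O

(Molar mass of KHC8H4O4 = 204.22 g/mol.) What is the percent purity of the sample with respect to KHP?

84.42 %

n(NaOH) = 0.01265 L × 0.1617 mol/L = 2.046 × 10^-3 mol
n(KHC8H4O4) = 2.046 × 10^-3 mol (1:1 ratio)
mass of KHC8H4O4 = 2.046 × 10^-3 × 204.22 g/mol = 0.4177 g
% KHC8H4O4 = 0.4177 / 0.4948 × 100 = 84.42 %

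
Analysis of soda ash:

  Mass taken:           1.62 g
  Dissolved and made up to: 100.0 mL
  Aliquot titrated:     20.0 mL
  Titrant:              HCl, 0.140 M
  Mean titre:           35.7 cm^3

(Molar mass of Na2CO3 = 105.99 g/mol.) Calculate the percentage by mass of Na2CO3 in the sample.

81.7 %

Na2CO3 + 2 HCl → 2 NaCl + H2O + CO2
n(HCl) per titration = 0.0357 × 0.140 = 5.00 × 10^-3 mol
From the 1:2 ratio, n(Na2CO3) in each aliquot = 1/2 × 5.00 × 10^-3 = 2.50 × 10^-3 mol
n(Na2CO3) in the whole flask = 2.50 × 10^-3 × 100.0/20.0 = 0.0125 mol
mass of Na2CO3 = 0.0125 × 105.99 = 1.32 g
% Na2CO3 = 1.32 / 1.62 × 100 = 81.7 %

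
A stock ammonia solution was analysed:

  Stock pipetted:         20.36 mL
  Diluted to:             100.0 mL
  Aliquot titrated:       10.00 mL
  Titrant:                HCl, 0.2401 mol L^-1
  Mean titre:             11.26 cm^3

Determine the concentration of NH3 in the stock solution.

NH3 + HCl → NH4Cl
n(HCl) = 0.01126 × 0.2401 = 2.704 × 10^-3 mol
n(NH3) in the aliquot = 2.704 × 10^-3 mol (1:1 ratio)
[NH3]_dilute = 2.704 × 10^-3 / 0.01000 = 0.2704 mol/L
Dilution factor = 100.0 / 20.36 = 4.912
[NH3]_stock = 0.2704 × 4.912 = 1.328 mol/L

1.328 mol/L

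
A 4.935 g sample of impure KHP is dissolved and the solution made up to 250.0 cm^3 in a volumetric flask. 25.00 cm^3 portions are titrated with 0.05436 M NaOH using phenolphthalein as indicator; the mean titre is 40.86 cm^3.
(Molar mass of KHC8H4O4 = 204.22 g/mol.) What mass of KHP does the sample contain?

4.536 g

KHC8H4O4 + NaOH → KNaC8H4O4 + H2O
n(NaOH) per titration = 0.04086 × 0.05436 = 2.221 × 10^-3 mol
n(KHC8H4O4) in each aliquot = 2.221 × 10^-3 mol (1:1 ratio)
n(KHC8H4O4) in the whole flask = 2.221 × 10^-3 × 250.0/25.00 = 0.02221 mol
mass of KHC8H4O4 = 0.02221 × 204.22 = 4.536 g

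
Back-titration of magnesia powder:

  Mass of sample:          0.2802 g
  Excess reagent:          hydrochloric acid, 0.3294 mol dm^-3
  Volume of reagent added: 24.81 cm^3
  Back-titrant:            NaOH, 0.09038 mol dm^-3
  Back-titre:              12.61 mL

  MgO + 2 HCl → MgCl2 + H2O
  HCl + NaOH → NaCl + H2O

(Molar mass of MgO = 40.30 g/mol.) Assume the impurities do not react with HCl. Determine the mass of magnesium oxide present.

n(HCl) added = 0.02481 × 0.3294 = 8.172 × 10^-3 mol
n(NaOH) used in back-titration = 0.01261 × 0.09038 = 1.140 × 10^-3 mol
n(HCl) left over = 1.140 × 10^-3 mol (1:1 ratio)
n(HCl) consumed by analyte = 8.172 × 10^-3 − 1.140 × 10^-3 = 7.033 × 10^-3 mol
From the 1:2 ratio, n(MgO) = 1/2 × 7.033 × 10^-3 = 3.516 × 10^-3 mol
mass of MgO = 3.516 × 10^-3 × 40.30 = 0.1417 g

0.1417 g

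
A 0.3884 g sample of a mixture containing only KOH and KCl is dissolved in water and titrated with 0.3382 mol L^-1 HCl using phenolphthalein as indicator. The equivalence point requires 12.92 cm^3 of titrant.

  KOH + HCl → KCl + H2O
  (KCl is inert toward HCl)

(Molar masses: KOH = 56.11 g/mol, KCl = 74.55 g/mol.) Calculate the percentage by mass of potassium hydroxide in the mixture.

n(HCl) = 0.01292 × 0.3382 = 4.370 × 10^-3 mol
Let x = n(KOH), y = n(KCl).
Titrant: 1x = 4.370 × 10^-3;  mass: 56.11x + 74.55y = 0.3884
Solving, x = 4.370 × 10^-3 mol, y = 1.921 × 10^-3 mol
mass of KOH = 4.370 × 10^-3 × 56.11 = 0.2452 g
% KOH = 0.2452 / 0.3884 × 100 = 63.12 %

63.12 %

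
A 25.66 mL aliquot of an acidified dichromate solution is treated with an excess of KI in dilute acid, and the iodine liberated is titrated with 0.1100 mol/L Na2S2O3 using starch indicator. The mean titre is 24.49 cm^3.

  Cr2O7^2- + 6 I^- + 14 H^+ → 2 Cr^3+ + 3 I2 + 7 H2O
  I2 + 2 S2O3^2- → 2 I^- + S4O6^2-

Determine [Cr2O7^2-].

n(S2O3^2-) = 0.02449 × 0.1100 = 2.694 × 10^-3 mol
n(I2) = n(S2O3^2-)/2 = 1.347 × 10^-3 mol
From the 1:3 ratio, n(Cr2O7^2-) in the aliquot = 1/3 × 1.347 × 10^-3 = 4.490 × 10^-4 mol
[Cr2O7^2-] = 4.490 × 10^-4 / 0.02566 = 0.01750 mol/L

0.01750 mol/L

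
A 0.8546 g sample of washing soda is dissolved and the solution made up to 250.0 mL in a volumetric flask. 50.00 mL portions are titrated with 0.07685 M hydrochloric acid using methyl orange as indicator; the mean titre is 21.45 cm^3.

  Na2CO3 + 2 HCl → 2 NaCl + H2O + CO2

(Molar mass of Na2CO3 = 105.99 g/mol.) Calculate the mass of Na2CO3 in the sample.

0.4368 g

n(HCl) per titration = 0.02145 × 0.07685 = 1.648 × 10^-3 mol
From the 1:2 ratio, n(Na2CO3) in each aliquot = 1/2 × 1.648 × 10^-3 = 8.242 × 10^-4 mol
n(Na2CO3) in the whole flask = 8.242 × 10^-4 × 250.0/50.00 = 4.121 × 10^-3 mol
mass of Na2CO3 = 4.121 × 10^-3 × 105.99 = 0.4368 g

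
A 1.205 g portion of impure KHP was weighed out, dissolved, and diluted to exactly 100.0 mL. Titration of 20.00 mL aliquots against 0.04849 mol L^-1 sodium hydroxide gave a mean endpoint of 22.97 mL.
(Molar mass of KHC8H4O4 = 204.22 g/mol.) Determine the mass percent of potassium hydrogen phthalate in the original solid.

94.38 %

KHC8H4O4 + NaOH → KNaC8H4O4 + H2O
n(NaOH) per titration = 0.02297 × 0.04849 = 1.114 × 10^-3 mol
n(KHC8H4O4) in each aliquot = 1.114 × 10^-3 mol (1:1 ratio)
n(KHC8H4O4) in the whole flask = 1.114 × 10^-3 × 100.0/20.00 = 5.569 × 10^-3 mol
mass of KHC8H4O4 = 5.569 × 10^-3 × 204.22 = 1.137 g
% KHC8H4O4 = 1.137 / 1.205 × 100 = 94.38 %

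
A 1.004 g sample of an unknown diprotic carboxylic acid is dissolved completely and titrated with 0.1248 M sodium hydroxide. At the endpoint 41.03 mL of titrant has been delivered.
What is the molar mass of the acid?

n(NaOH) = 0.04103 L × 0.1248 mol/L = 5.121 × 10^-3 mol
From the 1:2 ratio, n(H2A) = 1/2 × 5.121 × 10^-3 = 2.560 × 10^-3 mol
M = m / n = 1.004 g / 2.560 × 10^-3 mol = 392.1 g/mol

392.1 g/mol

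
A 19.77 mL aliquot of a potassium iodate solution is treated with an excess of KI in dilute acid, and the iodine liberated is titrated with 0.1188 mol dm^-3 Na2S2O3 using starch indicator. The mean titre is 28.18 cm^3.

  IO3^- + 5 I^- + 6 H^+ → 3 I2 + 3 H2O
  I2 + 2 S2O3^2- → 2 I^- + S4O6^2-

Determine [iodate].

n(S2O3^2-) = 0.02818 × 0.1188 = 3.348 × 10^-3 mol
n(I2) = n(S2O3^2-)/2 = 1.674 × 10^-3 mol
From the 1:3 ratio, n(IO3^-) in the aliquot = 1/3 × 1.674 × 10^-3 = 5.580 × 10^-4 mol
[IO3^-] = 5.580 × 10^-4 / 0.01977 = 0.02822 mol/L

0.02822 mol/L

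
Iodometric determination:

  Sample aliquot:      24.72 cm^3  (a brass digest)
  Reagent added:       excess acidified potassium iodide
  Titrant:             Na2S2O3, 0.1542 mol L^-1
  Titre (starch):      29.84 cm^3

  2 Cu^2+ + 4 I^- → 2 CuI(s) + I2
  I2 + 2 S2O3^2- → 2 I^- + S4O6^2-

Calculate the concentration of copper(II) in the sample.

0.1861 mol/L

n(S2O3^2-) = 0.02984 × 0.1542 = 4.601 × 10^-3 mol
n(I2) = n(S2O3^2-)/2 = 2.301 × 10^-3 mol
From the 2:1 ratio, n(Cu2+) in the aliquot = 2/1 × 2.301 × 10^-3 = 4.601 × 10^-3 mol
[Cu2+] = 4.601 × 10^-3 / 0.02472 = 0.1861 mol/L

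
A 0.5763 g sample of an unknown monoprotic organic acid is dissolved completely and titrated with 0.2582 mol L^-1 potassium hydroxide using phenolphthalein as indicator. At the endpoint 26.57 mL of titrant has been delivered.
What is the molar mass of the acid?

84.00 g/mol

n(KOH) = 0.02657 L × 0.2582 mol/L = 6.860 × 10^-3 mol
n(HA) = 6.860 × 10^-3 mol (1:1 ratio)
M = m / n = 0.5763 g / 6.860 × 10^-3 mol = 84.00 g/mol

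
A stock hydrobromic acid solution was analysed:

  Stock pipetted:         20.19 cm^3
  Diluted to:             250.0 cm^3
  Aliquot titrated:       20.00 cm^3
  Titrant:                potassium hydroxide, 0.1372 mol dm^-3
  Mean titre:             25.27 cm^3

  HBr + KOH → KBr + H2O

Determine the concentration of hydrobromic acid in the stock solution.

2.147 mol/L

n(KOH) = 0.02527 × 0.1372 = 3.467 × 10^-3 mol
n(HBr) in the aliquot = 3.467 × 10^-3 mol (1:1 ratio)
[HBr]_dilute = 3.467 × 10^-3 / 0.02000 = 0.1734 mol/L
Dilution factor = 250.0 / 20.19 = 12.38
[HBr]_stock = 0.1734 × 12.38 = 2.147 mol/L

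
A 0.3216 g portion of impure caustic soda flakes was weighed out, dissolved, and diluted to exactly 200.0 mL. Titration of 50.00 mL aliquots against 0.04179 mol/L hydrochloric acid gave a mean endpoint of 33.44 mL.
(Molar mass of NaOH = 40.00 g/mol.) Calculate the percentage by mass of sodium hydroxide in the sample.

69.53 %

NaOH + HCl → NaCl + H2O
n(HCl) per titration = 0.03344 × 0.04179 = 1.397 × 10^-3 mol
n(NaOH) in each aliquot = 1.397 × 10^-3 mol (1:1 ratio)
n(NaOH) in the whole flask = 1.397 × 10^-3 × 200.0/50.00 = 5.590 × 10^-3 mol
mass of NaOH = 5.590 × 10^-3 × 40.00 = 0.2236 g
% NaOH = 0.2236 / 0.3216 × 100 = 69.53 %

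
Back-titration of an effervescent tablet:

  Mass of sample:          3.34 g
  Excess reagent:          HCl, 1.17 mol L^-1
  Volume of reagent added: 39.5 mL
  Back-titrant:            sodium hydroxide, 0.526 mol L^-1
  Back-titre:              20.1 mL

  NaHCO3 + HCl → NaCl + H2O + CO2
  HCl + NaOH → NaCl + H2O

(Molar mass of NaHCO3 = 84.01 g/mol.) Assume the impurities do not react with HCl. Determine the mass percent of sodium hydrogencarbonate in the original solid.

n(HCl) added = 0.0395 × 1.17 = 0.0462 mol
n(NaOH) used in back-titration = 0.0201 × 0.526 = 0.0106 mol
n(HCl) left over = 0.0106 mol (1:1 ratio)
n(HCl) consumed by analyte = 0.0462 − 0.0106 = 0.0356 mol
n(NaHCO3) = 0.0356 mol (1:1 ratio)
mass of NaHCO3 = 0.0356 × 84.01 = 2.99 g
% NaHCO3 = 2.99 / 3.34 × 100 = 89.7 %

89.7 %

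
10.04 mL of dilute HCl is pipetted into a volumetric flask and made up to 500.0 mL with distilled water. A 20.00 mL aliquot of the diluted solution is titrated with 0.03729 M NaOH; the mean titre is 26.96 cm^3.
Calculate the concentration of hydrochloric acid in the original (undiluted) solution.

HCl + NaOH → NaCl + H2O
n(NaOH) = 0.02696 × 0.03729 = 1.005 × 10^-3 mol
n(HCl) in the aliquot = 1.005 × 10^-3 mol (1:1 ratio)
[HCl]_dilute = 1.005 × 10^-3 / 0.02000 = 0.05027 mol/L
Dilution factor = 500.0 / 10.04 = 49.80
[HCl]_stock = 0.05027 × 49.80 = 2.503 mol/L

2.503 M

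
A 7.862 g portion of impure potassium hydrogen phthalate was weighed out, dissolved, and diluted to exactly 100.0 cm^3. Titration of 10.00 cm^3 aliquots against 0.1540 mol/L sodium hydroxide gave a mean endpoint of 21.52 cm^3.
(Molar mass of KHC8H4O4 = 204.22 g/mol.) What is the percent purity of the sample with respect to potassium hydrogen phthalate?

86.09 %

KHC8H4O4 + NaOH → KNaC8H4O4 + H2O
n(NaOH) per titration = 0.02152 × 0.1540 = 3.314 × 10^-3 mol
n(KHC8H4O4) in each aliquot = 3.314 × 10^-3 mol (1:1 ratio)
n(KHC8H4O4) in the whole flask = 3.314 × 10^-3 × 100.0/10.00 = 0.03314 mol
mass of KHC8H4O4 = 0.03314 × 204.22 = 6.768 g
% KHC8H4O4 = 6.768 / 7.862 × 100 = 86.09 %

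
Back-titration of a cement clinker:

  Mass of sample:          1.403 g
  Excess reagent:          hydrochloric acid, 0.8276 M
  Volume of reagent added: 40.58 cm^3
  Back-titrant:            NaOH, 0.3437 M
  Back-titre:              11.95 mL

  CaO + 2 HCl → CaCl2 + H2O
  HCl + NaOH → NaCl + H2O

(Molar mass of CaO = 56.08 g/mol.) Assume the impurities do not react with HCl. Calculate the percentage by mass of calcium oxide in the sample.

58.91 %

n(HCl) added = 0.04058 × 0.8276 = 0.03358 mol
n(NaOH) used in back-titration = 0.01195 × 0.3437 = 4.107 × 10^-3 mol
n(HCl) left over = 4.107 × 10^-3 mol (1:1 ratio)
n(HCl) consumed by analyte = 0.03358 − 4.107 × 10^-3 = 0.02948 mol
From the 1:2 ratio, n(CaO) = 1/2 × 0.02948 = 0.01474 mol
mass of CaO = 0.01474 × 56.08 = 0.8265 g
% CaO = 0.8265 / 1.403 × 100 = 58.91 %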